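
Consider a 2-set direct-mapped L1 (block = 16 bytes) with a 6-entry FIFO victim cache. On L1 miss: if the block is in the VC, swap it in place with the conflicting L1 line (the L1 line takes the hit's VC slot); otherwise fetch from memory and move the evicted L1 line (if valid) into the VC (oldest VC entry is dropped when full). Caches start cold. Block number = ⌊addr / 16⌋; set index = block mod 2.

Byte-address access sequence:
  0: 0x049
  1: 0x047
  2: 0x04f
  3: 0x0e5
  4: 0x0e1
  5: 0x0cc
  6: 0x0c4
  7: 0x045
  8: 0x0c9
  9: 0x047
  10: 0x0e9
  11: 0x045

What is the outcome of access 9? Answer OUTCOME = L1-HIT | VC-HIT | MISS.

  [0] addr=0x49 blk=4 s=0: MISS | VC []
  [1] addr=0x47 blk=4 s=0: L1-HIT | VC []
  [2] addr=0x4f blk=4 s=0: L1-HIT | VC []
  [3] addr=0xe5 blk=14 s=0: MISS | VC [4]
  [4] addr=0xe1 blk=14 s=0: L1-HIT | VC [4]
  [5] addr=0xcc blk=12 s=0: MISS | VC [4, 14]
  [6] addr=0xc4 blk=12 s=0: L1-HIT | VC [4, 14]
  [7] addr=0x45 blk=4 s=0: VC-HIT | VC [12, 14]
  [8] addr=0xc9 blk=12 s=0: VC-HIT | VC [4, 14]
  [9] addr=0x47 blk=4 s=0: VC-HIT | VC [12, 14]
  [10] addr=0xe9 blk=14 s=0: VC-HIT | VC [12, 4]
  [11] addr=0x45 blk=4 s=0: VC-HIT | VC [12, 14]

OUTCOME = VC-HIT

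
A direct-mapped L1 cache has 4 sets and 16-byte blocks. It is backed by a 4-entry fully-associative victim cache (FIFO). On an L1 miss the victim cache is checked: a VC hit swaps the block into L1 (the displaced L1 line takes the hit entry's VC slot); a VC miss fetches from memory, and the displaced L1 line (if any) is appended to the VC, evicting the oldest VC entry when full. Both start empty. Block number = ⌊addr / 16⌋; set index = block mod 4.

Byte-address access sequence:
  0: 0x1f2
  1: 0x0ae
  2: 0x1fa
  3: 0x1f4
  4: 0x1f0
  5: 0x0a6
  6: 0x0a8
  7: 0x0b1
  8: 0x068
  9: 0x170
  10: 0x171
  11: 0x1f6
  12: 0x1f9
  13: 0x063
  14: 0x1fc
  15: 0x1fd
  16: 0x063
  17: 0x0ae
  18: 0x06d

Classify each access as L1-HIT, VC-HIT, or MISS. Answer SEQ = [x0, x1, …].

SEQ = [MISS, MISS, L1-HIT, L1-HIT, L1-HIT, L1-HIT, L1-HIT, MISS, MISS, MISS, L1-HIT, VC-HIT, L1-HIT, L1-HIT, L1-HIT, L1-HIT, L1-HIT, VC-HIT, VC-HIT]

#0 0x1f2→b31/s3 MISS; vc=[]
#1 0xae→b10/s2 MISS; vc=[]
#2 0x1fa→b31/s3 L1-HIT; vc=[]
#3 0x1f4→b31/s3 L1-HIT; vc=[]
#4 0x1f0→b31/s3 L1-HIT; vc=[]
#5 0xa6→b10/s2 L1-HIT; vc=[]
#6 0xa8→b10/s2 L1-HIT; vc=[]
#7 0xb1→b11/s3 MISS; vc=[31]
#8 0x68→b6/s2 MISS; vc=[31,10]
#9 0x170→b23/s3 MISS; vc=[31,10,11]
#10 0x171→b23/s3 L1-HIT; vc=[31,10,11]
#11 0x1f6→b31/s3 VC-HIT; vc=[23,10,11]
#12 0x1f9→b31/s3 L1-HIT; vc=[23,10,11]
#13 0x63→b6/s2 L1-HIT; vc=[23,10,11]
#14 0x1fc→b31/s3 L1-HIT; vc=[23,10,11]
#15 0x1fd→b31/s3 L1-HIT; vc=[23,10,11]
#16 0x63→b6/s2 L1-HIT; vc=[23,10,11]
#17 0xae→b10/s2 VC-HIT; vc=[23,6,11]
#18 0x6d→b6/s2 VC-HIT; vc=[23,10,11]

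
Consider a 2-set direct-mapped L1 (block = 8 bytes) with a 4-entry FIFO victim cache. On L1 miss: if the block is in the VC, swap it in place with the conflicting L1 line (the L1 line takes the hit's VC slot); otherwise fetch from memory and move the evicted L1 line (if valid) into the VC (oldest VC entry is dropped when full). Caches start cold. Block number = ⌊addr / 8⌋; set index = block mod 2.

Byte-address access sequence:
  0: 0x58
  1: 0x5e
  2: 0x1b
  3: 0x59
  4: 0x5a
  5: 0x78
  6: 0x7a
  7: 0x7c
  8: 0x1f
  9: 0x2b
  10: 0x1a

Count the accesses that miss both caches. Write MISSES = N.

  [0] addr=0x58 blk=11 s=1: MISS | VC []
  [1] addr=0x5e blk=11 s=1: L1-HIT | VC []
  [2] addr=0x1b blk=3 s=1: MISS | VC [11]
  [3] addr=0x59 blk=11 s=1: VC-HIT | VC [3]
  [4] addr=0x5a blk=11 s=1: L1-HIT | VC [3]
  [5] addr=0x78 blk=15 s=1: MISS | VC [3, 11]
  [6] addr=0x7a blk=15 s=1: L1-HIT | VC [3, 11]
  [7] addr=0x7c blk=15 s=1: L1-HIT | VC [3, 11]
  [8] addr=0x1f blk=3 s=1: VC-HIT | VC [15, 11]
  [9] addr=0x2b blk=5 s=1: MISS | VC [15, 11, 3]
  [10] addr=0x1a blk=3 s=1: VC-HIT | VC [15, 11, 5]

MISSES = 4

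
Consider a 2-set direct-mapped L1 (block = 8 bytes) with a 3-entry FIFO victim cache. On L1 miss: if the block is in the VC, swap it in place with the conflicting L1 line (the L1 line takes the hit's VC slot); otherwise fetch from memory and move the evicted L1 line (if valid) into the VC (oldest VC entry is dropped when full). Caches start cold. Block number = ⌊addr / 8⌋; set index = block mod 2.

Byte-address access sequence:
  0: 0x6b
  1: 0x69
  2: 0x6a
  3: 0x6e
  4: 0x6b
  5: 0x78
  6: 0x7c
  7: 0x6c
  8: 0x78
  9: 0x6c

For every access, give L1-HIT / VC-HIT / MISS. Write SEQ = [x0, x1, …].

#0 0x6b→b13/s1 MISS; vc=[]
#1 0x69→b13/s1 L1-HIT; vc=[]
#2 0x6a→b13/s1 L1-HIT; vc=[]
#3 0x6e→b13/s1 L1-HIT; vc=[]
#4 0x6b→b13/s1 L1-HIT; vc=[]
#5 0x78→b15/s1 MISS; vc=[13]
#6 0x7c→b15/s1 L1-HIT; vc=[13]
#7 0x6c→b13/s1 VC-HIT; vc=[15]
#8 0x78→b15/s1 VC-HIT; vc=[13]
#9 0x6c→b13/s1 VC-HIT; vc=[15]

SEQ = [MISS, L1-HIT, L1-HIT, L1-HIT, L1-HIT, MISS, L1-HIT, VC-HIT, VC-HIT, VC-HIT]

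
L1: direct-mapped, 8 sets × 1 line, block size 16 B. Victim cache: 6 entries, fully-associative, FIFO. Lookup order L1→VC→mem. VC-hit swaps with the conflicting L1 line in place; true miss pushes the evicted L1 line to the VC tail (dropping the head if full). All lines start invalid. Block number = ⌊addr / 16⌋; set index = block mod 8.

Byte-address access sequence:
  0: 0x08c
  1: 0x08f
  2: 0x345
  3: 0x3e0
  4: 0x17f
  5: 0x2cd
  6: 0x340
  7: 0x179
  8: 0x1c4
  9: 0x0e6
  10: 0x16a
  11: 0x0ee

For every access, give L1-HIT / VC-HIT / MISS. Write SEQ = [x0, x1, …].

0: 0x8c (blk 8, set 0) → MISS  vc=[]
1: 0x8f (blk 8, set 0) → L1-HIT  vc=[]
2: 0x345 (blk 52, set 4) → MISS  vc=[]
3: 0x3e0 (blk 62, set 6) → MISS  vc=[]
4: 0x17f (blk 23, set 7) → MISS  vc=[]
5: 0x2cd (blk 44, set 4) → MISS  vc=[52]
6: 0x340 (blk 52, set 4) → VC-HIT  vc=[44]
7: 0x179 (blk 23, set 7) → L1-HIT  vc=[44]
8: 0x1c4 (blk 28, set 4) → MISS  vc=[44, 52]
9: 0xe6 (blk 14, set 6) → MISS  vc=[44, 52, 62]
10: 0x16a (blk 22, set 6) → MISS  vc=[44, 52, 62, 14]
11: 0xee (blk 14, set 6) → VC-HIT  vc=[44, 52, 62, 22]

SEQ = [MISS, L1-HIT, MISS, MISS, MISS, MISS, VC-HIT, L1-HIT, MISS, MISS, MISS, VC-HIT]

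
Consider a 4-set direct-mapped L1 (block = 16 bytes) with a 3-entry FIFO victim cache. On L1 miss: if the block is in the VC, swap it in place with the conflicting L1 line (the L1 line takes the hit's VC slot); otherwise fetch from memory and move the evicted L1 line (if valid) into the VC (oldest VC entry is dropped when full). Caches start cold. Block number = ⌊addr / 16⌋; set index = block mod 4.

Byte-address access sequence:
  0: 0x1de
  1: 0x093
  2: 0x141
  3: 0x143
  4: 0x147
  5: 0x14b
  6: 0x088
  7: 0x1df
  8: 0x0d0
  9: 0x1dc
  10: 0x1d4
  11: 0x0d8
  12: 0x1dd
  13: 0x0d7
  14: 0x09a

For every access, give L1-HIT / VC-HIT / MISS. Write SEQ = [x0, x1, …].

0: 0x1de (blk 29, set 1) → MISS  vc=[]
1: 0x93 (blk 9, set 1) → MISS  vc=[29]
2: 0x141 (blk 20, set 0) → MISS  vc=[29]
3: 0x143 (blk 20, set 0) → L1-HIT  vc=[29]
4: 0x147 (blk 20, set 0) → L1-HIT  vc=[29]
5: 0x14b (blk 20, set 0) → L1-HIT  vc=[29]
6: 0x88 (blk 8, set 0) → MISS  vc=[29, 20]
7: 0x1df (blk 29, set 1) → VC-HIT  vc=[9, 20]
8: 0xd0 (blk 13, set 1) → MISS  vc=[9, 20, 29]
9: 0x1dc (blk 29, set 1) → VC-HIT  vc=[9, 20, 13]
10: 0x1d4 (blk 29, set 1) → L1-HIT  vc=[9, 20, 13]
11: 0xd8 (blk 13, set 1) → VC-HIT  vc=[9, 20, 29]
12: 0x1dd (blk 29, set 1) → VC-HIT  vc=[9, 20, 13]
13: 0xd7 (blk 13, set 1) → VC-HIT  vc=[9, 20, 29]
14: 0x9a (blk 9, set 1) → VC-HIT  vc=[13, 20, 29]

SEQ = [MISS, MISS, MISS, L1-HIT, L1-HIT, L1-HIT, MISS, VC-HIT, MISS, VC-HIT, L1-HIT, VC-HIT, VC-HIT, VC-HIT, VC-HIT]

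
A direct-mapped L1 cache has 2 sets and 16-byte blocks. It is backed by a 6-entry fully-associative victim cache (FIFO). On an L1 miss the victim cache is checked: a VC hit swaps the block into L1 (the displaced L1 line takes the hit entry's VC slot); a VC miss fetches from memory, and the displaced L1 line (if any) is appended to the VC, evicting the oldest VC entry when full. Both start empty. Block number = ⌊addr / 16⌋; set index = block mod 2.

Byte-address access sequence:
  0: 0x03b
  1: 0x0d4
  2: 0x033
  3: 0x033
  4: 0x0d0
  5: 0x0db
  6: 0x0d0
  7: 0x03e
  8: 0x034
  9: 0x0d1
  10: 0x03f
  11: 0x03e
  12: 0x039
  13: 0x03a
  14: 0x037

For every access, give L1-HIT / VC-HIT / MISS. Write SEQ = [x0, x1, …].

0: 0x3b (blk 3, set 1) → MISS  vc=[]
1: 0xd4 (blk 13, set 1) → MISS  vc=[3]
2: 0x33 (blk 3, set 1) → VC-HIT  vc=[13]
3: 0x33 (blk 3, set 1) → L1-HIT  vc=[13]
4: 0xd0 (blk 13, set 1) → VC-HIT  vc=[3]
5: 0xdb (blk 13, set 1) → L1-HIT  vc=[3]
6: 0xd0 (blk 13, set 1) → L1-HIT  vc=[3]
7: 0x3e (blk 3, set 1) → VC-HIT  vc=[13]
8: 0x34 (blk 3, set 1) → L1-HIT  vc=[13]
9: 0xd1 (blk 13, set 1) → VC-HIT  vc=[3]
10: 0x3f (blk 3, set 1) → VC-HIT  vc=[13]
11: 0x3e (blk 3, set 1) → L1-HIT  vc=[13]
12: 0x39 (blk 3, set 1) → L1-HIT  vc=[13]
13: 0x3a (blk 3, set 1) → L1-HIT  vc=[13]
14: 0x37 (blk 3, set 1) → L1-HIT  vc=[13]

SEQ = [MISS, MISS, VC-HIT, L1-HIT, VC-HIT, L1-HIT, L1-HIT, VC-HIT, L1-HIT, VC-HIT, VC-HIT, L1-HIT, L1-HIT, L1-HIT, L1-HIT]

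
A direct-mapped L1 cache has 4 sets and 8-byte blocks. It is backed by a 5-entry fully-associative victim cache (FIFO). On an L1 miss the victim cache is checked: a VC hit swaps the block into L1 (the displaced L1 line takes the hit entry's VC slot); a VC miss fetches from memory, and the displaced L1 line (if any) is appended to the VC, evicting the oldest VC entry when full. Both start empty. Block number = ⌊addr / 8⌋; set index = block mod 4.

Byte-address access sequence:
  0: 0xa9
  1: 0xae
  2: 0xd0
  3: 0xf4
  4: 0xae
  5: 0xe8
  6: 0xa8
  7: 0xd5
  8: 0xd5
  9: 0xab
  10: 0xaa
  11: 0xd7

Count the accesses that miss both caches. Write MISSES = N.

MISSES = 4

  [0] addr=0xa9 blk=21 s=1: MISS | VC []
  [1] addr=0xae blk=21 s=1: L1-HIT | VC []
  [2] addr=0xd0 blk=26 s=2: MISS | VC []
  [3] addr=0xf4 blk=30 s=2: MISS | VC [26]
  [4] addr=0xae blk=21 s=1: L1-HIT | VC [26]
  [5] addr=0xe8 blk=29 s=1: MISS | VC [26, 21]
  [6] addr=0xa8 blk=21 s=1: VC-HIT | VC [26, 29]
  [7] addr=0xd5 blk=26 s=2: VC-HIT | VC [30, 29]
  [8] addr=0xd5 blk=26 s=2: L1-HIT | VC [30, 29]
  [9] addr=0xab blk=21 s=1: L1-HIT | VC [30, 29]
  [10] addr=0xaa blk=21 s=1: L1-HIT | VC [30, 29]
  [11] addr=0xd7 blk=26 s=2: L1-HIT | VC [30, 29]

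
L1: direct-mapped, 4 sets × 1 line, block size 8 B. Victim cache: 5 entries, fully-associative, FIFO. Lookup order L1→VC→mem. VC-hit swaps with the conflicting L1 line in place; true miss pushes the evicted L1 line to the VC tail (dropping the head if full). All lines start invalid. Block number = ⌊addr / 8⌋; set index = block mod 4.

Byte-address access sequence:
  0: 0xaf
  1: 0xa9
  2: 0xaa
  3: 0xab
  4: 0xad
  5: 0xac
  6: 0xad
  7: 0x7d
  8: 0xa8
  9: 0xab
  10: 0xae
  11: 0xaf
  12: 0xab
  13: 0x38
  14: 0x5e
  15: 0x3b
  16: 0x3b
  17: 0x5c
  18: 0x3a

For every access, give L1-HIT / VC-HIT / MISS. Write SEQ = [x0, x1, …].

0: 0xaf (blk 21, set 1) → MISS  vc=[]
1: 0xa9 (blk 21, set 1) → L1-HIT  vc=[]
2: 0xaa (blk 21, set 1) → L1-HIT  vc=[]
3: 0xab (blk 21, set 1) → L1-HIT  vc=[]
4: 0xad (blk 21, set 1) → L1-HIT  vc=[]
5: 0xac (blk 21, set 1) → L1-HIT  vc=[]
6: 0xad (blk 21, set 1) → L1-HIT  vc=[]
7: 0x7d (blk 15, set 3) → MISS  vc=[]
8: 0xa8 (blk 21, set 1) → L1-HIT  vc=[]
9: 0xab (blk 21, set 1) → L1-HIT  vc=[]
10: 0xae (blk 21, set 1) → L1-HIT  vc=[]
11: 0xaf (blk 21, set 1) → L1-HIT  vc=[]
12: 0xab (blk 21, set 1) → L1-HIT  vc=[]
13: 0x38 (blk 7, set 3) → MISS  vc=[15]
14: 0x5e (blk 11, set 3) → MISS  vc=[15, 7]
15: 0x3b (blk 7, set 3) → VC-HIT  vc=[15, 11]
16: 0x3b (blk 7, set 3) → L1-HIT  vc=[15, 11]
17: 0x5c (blk 11, set 3) → VC-HIT  vc=[15, 7]
18: 0x3a (blk 7, set 3) → VC-HIT  vc=[15, 11]

SEQ = [MISS, L1-HIT, L1-HIT, L1-HIT, L1-HIT, L1-HIT, L1-HIT, MISS, L1-HIT, L1-HIT, L1-HIT, L1-HIT, L1-HIT, MISS, MISS, VC-HIT, L1-HIT, VC-HIT, VC-HIT]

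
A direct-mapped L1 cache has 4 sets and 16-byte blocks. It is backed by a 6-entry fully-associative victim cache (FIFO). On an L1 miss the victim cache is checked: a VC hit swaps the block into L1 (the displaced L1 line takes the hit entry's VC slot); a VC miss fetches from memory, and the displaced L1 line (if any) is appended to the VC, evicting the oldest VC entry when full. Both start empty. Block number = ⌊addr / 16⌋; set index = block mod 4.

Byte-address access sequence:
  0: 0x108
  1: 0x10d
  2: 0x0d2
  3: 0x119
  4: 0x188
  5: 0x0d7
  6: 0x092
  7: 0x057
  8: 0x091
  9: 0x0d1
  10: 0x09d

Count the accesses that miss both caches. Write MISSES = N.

#0 0x108→b16/s0 MISS; vc=[]
#1 0x10d→b16/s0 L1-HIT; vc=[]
#2 0xd2→b13/s1 MISS; vc=[]
#3 0x119→b17/s1 MISS; vc=[13]
#4 0x188→b24/s0 MISS; vc=[13,16]
#5 0xd7→b13/s1 VC-HIT; vc=[17,16]
#6 0x92→b9/s1 MISS; vc=[17,16,13]
#7 0x57→b5/s1 MISS; vc=[17,16,13,9]
#8 0x91→b9/s1 VC-HIT; vc=[17,16,13,5]
#9 0xd1→b13/s1 VC-HIT; vc=[17,16,9,5]
#10 0x9d→b9/s1 VC-HIT; vc=[17,16,13,5]

MISSES = 6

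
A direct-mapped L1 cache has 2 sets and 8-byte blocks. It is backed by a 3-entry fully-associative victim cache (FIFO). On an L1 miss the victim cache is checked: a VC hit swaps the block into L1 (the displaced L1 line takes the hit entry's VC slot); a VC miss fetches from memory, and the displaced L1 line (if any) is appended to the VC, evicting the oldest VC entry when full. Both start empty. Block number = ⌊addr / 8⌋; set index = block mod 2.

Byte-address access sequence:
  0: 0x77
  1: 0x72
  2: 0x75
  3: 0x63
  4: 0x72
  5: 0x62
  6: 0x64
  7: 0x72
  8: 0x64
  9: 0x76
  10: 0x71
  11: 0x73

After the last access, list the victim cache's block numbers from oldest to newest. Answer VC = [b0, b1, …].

#0 0x77→b14/s0 MISS; vc=[]
#1 0x72→b14/s0 L1-HIT; vc=[]
#2 0x75→b14/s0 L1-HIT; vc=[]
#3 0x63→b12/s0 MISS; vc=[14]
#4 0x72→b14/s0 VC-HIT; vc=[12]
#5 0x62→b12/s0 VC-HIT; vc=[14]
#6 0x64→b12/s0 L1-HIT; vc=[14]
#7 0x72→b14/s0 VC-HIT; vc=[12]
#8 0x64→b12/s0 VC-HIT; vc=[14]
#9 0x76→b14/s0 VC-HIT; vc=[12]
#10 0x71→b14/s0 L1-HIT; vc=[12]
#11 0x73→b14/s0 L1-HIT; vc=[12]

VC = [12]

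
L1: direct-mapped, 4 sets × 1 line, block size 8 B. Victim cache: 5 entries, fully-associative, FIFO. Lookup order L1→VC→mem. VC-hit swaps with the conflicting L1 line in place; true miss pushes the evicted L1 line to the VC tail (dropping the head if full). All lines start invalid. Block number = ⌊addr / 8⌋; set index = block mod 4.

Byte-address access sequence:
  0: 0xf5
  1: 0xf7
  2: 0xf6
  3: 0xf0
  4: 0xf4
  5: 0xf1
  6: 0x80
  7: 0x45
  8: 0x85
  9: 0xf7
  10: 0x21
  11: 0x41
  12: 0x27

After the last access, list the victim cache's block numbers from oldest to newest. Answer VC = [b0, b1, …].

0: 0xf5 (blk 30, set 2) → MISS  vc=[]
1: 0xf7 (blk 30, set 2) → L1-HIT  vc=[]
2: 0xf6 (blk 30, set 2) → L1-HIT  vc=[]
3: 0xf0 (blk 30, set 2) → L1-HIT  vc=[]
4: 0xf4 (blk 30, set 2) → L1-HIT  vc=[]
5: 0xf1 (blk 30, set 2) → L1-HIT  vc=[]
6: 0x80 (blk 16, set 0) → MISS  vc=[]
7: 0x45 (blk 8, set 0) → MISS  vc=[16]
8: 0x85 (blk 16, set 0) → VC-HIT  vc=[8]
9: 0xf7 (blk 30, set 2) → L1-HIT  vc=[8]
10: 0x21 (blk 4, set 0) → MISS  vc=[8, 16]
11: 0x41 (blk 8, set 0) → VC-HIT  vc=[4, 16]
12: 0x27 (blk 4, set 0) → VC-HIT  vc=[8, 16]

VC = [8, 16]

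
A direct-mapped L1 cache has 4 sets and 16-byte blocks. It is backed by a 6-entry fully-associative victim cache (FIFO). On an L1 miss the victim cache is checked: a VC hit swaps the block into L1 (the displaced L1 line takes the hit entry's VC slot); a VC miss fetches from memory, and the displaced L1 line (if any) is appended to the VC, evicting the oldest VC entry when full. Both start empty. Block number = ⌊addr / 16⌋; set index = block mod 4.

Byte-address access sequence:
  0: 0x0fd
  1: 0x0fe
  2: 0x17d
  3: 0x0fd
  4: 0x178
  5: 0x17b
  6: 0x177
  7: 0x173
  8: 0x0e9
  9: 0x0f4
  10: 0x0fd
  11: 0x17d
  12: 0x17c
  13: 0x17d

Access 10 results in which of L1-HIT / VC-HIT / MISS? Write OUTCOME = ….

0: 0xfd (blk 15, set 3) → MISS  vc=[]
1: 0xfe (blk 15, set 3) → L1-HIT  vc=[]
2: 0x17d (blk 23, set 3) → MISS  vc=[15]
3: 0xfd (blk 15, set 3) → VC-HIT  vc=[23]
4: 0x178 (blk 23, set 3) → VC-HIT  vc=[15]
5: 0x17b (blk 23, set 3) → L1-HIT  vc=[15]
6: 0x177 (blk 23, set 3) → L1-HIT  vc=[15]
7: 0x173 (blk 23, set 3) → L1-HIT  vc=[15]
8: 0xe9 (blk 14, set 2) → MISS  vc=[15]
9: 0xf4 (blk 15, set 3) → VC-HIT  vc=[23]
10: 0xfd (blk 15, set 3) → L1-HIT  vc=[23]
11: 0x17d (blk 23, set 3) → VC-HIT  vc=[15]
12: 0x17c (blk 23, set 3) → L1-HIT  vc=[15]
13: 0x17d (blk 23, set 3) → L1-HIT  vc=[15]

OUTCOME = L1-HIT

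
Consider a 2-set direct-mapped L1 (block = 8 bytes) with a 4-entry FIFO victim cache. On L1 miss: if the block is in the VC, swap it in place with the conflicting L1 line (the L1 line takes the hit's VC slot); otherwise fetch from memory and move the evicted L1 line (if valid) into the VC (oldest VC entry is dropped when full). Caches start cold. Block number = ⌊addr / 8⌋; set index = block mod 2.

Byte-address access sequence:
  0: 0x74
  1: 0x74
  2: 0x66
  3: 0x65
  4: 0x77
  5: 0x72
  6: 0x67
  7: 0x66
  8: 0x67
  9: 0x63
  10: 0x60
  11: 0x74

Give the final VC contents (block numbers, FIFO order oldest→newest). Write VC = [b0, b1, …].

#0 0x74→b14/s0 MISS; vc=[]
#1 0x74→b14/s0 L1-HIT; vc=[]
#2 0x66→b12/s0 MISS; vc=[14]
#3 0x65→b12/s0 L1-HIT; vc=[14]
#4 0x77→b14/s0 VC-HIT; vc=[12]
#5 0x72→b14/s0 L1-HIT; vc=[12]
#6 0x67→b12/s0 VC-HIT; vc=[14]
#7 0x66→b12/s0 L1-HIT; vc=[14]
#8 0x67→b12/s0 L1-HIT; vc=[14]
#9 0x63→b12/s0 L1-HIT; vc=[14]
#10 0x60→b12/s0 L1-HIT; vc=[14]
#11 0x74→b14/s0 VC-HIT; vc=[12]

VC = [12]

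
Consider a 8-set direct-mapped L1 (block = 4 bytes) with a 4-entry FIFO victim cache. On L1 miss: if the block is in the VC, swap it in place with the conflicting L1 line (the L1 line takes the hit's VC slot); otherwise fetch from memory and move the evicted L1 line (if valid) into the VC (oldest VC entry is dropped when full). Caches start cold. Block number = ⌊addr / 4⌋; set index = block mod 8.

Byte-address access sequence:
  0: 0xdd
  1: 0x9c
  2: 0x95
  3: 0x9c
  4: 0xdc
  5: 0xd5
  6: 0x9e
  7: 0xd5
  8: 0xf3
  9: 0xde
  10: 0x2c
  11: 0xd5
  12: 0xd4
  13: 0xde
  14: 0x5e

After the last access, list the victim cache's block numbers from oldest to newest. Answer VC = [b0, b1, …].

0: 0xdd (blk 55, set 7) → MISS  vc=[]
1: 0x9c (blk 39, set 7) → MISS  vc=[55]
2: 0x95 (blk 37, set 5) → MISS  vc=[55]
3: 0x9c (blk 39, set 7) → L1-HIT  vc=[55]
4: 0xdc (blk 55, set 7) → VC-HIT  vc=[39]
5: 0xd5 (blk 53, set 5) → MISS  vc=[39, 37]
6: 0x9e (blk 39, set 7) → VC-HIT  vc=[55, 37]
7: 0xd5 (blk 53, set 5) → L1-HIT  vc=[55, 37]
8: 0xf3 (blk 60, set 4) → MISS  vc=[55, 37]
9: 0xde (blk 55, set 7) → VC-HIT  vc=[39, 37]
10: 0x2c (blk 11, set 3) → MISS  vc=[39, 37]
11: 0xd5 (blk 53, set 5) → L1-HIT  vc=[39, 37]
12: 0xd4 (blk 53, set 5) → L1-HIT  vc=[39, 37]
13: 0xde (blk 55, set 7) → L1-HIT  vc=[39, 37]
14: 0x5e (blk 23, set 7) → MISS  vc=[39, 37, 55]

VC = [39, 37, 55]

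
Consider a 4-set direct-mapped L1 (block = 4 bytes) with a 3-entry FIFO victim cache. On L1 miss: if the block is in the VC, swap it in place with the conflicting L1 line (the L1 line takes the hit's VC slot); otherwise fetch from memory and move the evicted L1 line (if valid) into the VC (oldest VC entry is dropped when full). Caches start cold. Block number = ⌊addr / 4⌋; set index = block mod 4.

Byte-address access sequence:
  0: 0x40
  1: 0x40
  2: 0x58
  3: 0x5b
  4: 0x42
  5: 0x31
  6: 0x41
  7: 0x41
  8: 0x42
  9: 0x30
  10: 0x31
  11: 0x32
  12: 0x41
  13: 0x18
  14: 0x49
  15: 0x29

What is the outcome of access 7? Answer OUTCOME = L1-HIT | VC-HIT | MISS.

OUTCOME = L1-HIT

0: 0x40 (blk 16, set 0) → MISS  vc=[]
1: 0x40 (blk 16, set 0) → L1-HIT  vc=[]
2: 0x58 (blk 22, set 2) → MISS  vc=[]
3: 0x5b (blk 22, set 2) → L1-HIT  vc=[]
4: 0x42 (blk 16, set 0) → L1-HIT  vc=[]
5: 0x31 (blk 12, set 0) → MISS  vc=[16]
6: 0x41 (blk 16, set 0) → VC-HIT  vc=[12]
7: 0x41 (blk 16, set 0) → L1-HIT  vc=[12]
8: 0x42 (blk 16, set 0) → L1-HIT  vc=[12]
9: 0x30 (blk 12, set 0) → VC-HIT  vc=[16]
10: 0x31 (blk 12, set 0) → L1-HIT  vc=[16]
11: 0x32 (blk 12, set 0) → L1-HIT  vc=[16]
12: 0x41 (blk 16, set 0) → VC-HIT  vc=[12]
13: 0x18 (blk 6, set 2) → MISS  vc=[12, 22]
14: 0x49 (blk 18, set 2) → MISS  vc=[12, 22, 6]
15: 0x29 (blk 10, set 2) → MISS  vc=[22, 6, 18]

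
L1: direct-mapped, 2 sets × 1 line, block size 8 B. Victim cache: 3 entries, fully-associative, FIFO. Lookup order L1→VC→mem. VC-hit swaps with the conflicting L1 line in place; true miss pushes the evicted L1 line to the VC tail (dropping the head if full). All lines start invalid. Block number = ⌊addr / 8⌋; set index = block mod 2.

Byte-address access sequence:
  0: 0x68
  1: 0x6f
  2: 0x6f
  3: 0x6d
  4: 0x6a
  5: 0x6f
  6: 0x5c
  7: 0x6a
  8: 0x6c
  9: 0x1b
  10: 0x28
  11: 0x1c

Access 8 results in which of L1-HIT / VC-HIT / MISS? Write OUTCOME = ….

OUTCOME = L1-HIT

  [0] addr=0x68 blk=13 s=1: MISS | VC []
  [1] addr=0x6f blk=13 s=1: L1-HIT | VC []
  [2] addr=0x6f blk=13 s=1: L1-HIT | VC []
  [3] addr=0x6d blk=13 s=1: L1-HIT | VC []
  [4] addr=0x6a blk=13 s=1: L1-HIT | VC []
  [5] addr=0x6f blk=13 s=1: L1-HIT | VC []
  [6] addr=0x5c blk=11 s=1: MISS | VC [13]
  [7] addr=0x6a blk=13 s=1: VC-HIT | VC [11]
  [8] addr=0x6c blk=13 s=1: L1-HIT | VC [11]
  [9] addr=0x1b blk=3 s=1: MISS | VC [11, 13]
  [10] addr=0x28 blk=5 s=1: MISS | VC [11, 13, 3]
  [11] addr=0x1c blk=3 s=1: VC-HIT | VC [11, 13, 5]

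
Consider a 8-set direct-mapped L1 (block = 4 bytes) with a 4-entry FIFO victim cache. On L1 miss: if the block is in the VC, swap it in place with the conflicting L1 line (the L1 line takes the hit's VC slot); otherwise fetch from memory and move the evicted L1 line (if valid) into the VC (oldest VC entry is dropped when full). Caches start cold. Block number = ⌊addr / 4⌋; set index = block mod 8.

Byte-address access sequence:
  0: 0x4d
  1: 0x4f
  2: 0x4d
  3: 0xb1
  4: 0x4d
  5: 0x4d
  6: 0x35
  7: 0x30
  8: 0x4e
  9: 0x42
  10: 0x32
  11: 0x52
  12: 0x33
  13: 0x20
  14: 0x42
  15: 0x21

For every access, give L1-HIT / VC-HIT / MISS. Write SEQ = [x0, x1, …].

SEQ = [MISS, L1-HIT, L1-HIT, MISS, L1-HIT, L1-HIT, MISS, MISS, L1-HIT, MISS, L1-HIT, MISS, VC-HIT, MISS, VC-HIT, VC-HIT]

#0 0x4d→b19/s3 MISS; vc=[]
#1 0x4f→b19/s3 L1-HIT; vc=[]
#2 0x4d→b19/s3 L1-HIT; vc=[]
#3 0xb1→b44/s4 MISS; vc=[]
#4 0x4d→b19/s3 L1-HIT; vc=[]
#5 0x4d→b19/s3 L1-HIT; vc=[]
#6 0x35→b13/s5 MISS; vc=[]
#7 0x30→b12/s4 MISS; vc=[44]
#8 0x4e→b19/s3 L1-HIT; vc=[44]
#9 0x42→b16/s0 MISS; vc=[44]
#10 0x32→b12/s4 L1-HIT; vc=[44]
#11 0x52→b20/s4 MISS; vc=[44,12]
#12 0x33→b12/s4 VC-HIT; vc=[44,20]
#13 0x20→b8/s0 MISS; vc=[44,20,16]
#14 0x42→b16/s0 VC-HIT; vc=[44,20,8]
#15 0x21→b8/s0 VC-HIT; vc=[44,20,16]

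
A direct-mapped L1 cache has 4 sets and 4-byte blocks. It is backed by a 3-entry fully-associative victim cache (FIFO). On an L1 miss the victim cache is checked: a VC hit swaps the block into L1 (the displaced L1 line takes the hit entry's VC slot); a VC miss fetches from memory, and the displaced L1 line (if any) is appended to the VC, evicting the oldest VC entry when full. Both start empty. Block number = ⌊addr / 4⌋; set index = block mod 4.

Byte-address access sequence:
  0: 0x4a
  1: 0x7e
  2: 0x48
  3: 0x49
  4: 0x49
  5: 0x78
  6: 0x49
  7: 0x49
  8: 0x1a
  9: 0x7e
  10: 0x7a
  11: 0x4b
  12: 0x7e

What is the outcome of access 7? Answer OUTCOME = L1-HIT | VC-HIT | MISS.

  [0] addr=0x4a blk=18 s=2: MISS | VC []
  [1] addr=0x7e blk=31 s=3: MISS | VC []
  [2] addr=0x48 blk=18 s=2: L1-HIT | VC []
  [3] addr=0x49 blk=18 s=2: L1-HIT | VC []
  [4] addr=0x49 blk=18 s=2: L1-HIT | VC []
  [5] addr=0x78 blk=30 s=2: MISS | VC [18]
  [6] addr=0x49 blk=18 s=2: VC-HIT | VC [30]
  [7] addr=0x49 blk=18 s=2: L1-HIT | VC [30]
  [8] addr=0x1a blk=6 s=2: MISS | VC [30, 18]
  [9] addr=0x7e blk=31 s=3: L1-HIT | VC [30, 18]
  [10] addr=0x7a blk=30 s=2: VC-HIT | VC [6, 18]
  [11] addr=0x4b blk=18 s=2: VC-HIT | VC [6, 30]
  [12] addr=0x7e blk=31 s=3: L1-HIT | VC [6, 30]

OUTCOME = L1-HIT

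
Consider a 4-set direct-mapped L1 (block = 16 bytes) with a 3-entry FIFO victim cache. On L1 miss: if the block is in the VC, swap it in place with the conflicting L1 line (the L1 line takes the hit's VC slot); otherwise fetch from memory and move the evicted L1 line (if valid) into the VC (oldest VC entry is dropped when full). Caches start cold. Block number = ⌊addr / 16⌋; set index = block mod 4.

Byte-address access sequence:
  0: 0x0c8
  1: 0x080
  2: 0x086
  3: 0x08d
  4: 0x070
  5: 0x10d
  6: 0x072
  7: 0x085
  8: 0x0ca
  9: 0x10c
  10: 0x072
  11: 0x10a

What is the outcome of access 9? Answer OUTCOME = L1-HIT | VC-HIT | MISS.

OUTCOME = VC-HIT

0: 0xc8 (blk 12, set 0) → MISS  vc=[]
1: 0x80 (blk 8, set 0) → MISS  vc=[12]
2: 0x86 (blk 8, set 0) → L1-HIT  vc=[12]
3: 0x8d (blk 8, set 0) → L1-HIT  vc=[12]
4: 0x70 (blk 7, set 3) → MISS  vc=[12]
5: 0x10d (blk 16, set 0) → MISS  vc=[12, 8]
6: 0x72 (blk 7, set 3) → L1-HIT  vc=[12, 8]
7: 0x85 (blk 8, set 0) → VC-HIT  vc=[12, 16]
8: 0xca (blk 12, set 0) → VC-HIT  vc=[8, 16]
9: 0x10c (blk 16, set 0) → VC-HIT  vc=[8, 12]
10: 0x72 (blk 7, set 3) → L1-HIT  vc=[8, 12]
11: 0x10a (blk 16, set 0) → L1-HIT  vc=[8, 12]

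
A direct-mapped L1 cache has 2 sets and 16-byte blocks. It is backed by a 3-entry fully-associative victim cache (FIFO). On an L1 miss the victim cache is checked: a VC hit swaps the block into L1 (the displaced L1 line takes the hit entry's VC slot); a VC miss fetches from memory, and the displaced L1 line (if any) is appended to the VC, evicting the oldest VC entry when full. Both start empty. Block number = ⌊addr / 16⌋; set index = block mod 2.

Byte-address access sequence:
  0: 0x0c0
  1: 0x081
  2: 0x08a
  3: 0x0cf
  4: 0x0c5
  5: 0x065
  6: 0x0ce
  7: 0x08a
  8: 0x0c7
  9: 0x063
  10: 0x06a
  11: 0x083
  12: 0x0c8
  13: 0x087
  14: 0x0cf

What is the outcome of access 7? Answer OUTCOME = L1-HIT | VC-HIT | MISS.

OUTCOME = VC-HIT

#0 0xc0→b12/s0 MISS; vc=[]
#1 0x81→b8/s0 MISS; vc=[12]
#2 0x8a→b8/s0 L1-HIT; vc=[12]
#3 0xcf→b12/s0 VC-HIT; vc=[8]
#4 0xc5→b12/s0 L1-HIT; vc=[8]
#5 0x65→b6/s0 MISS; vc=[8,12]
#6 0xce→b12/s0 VC-HIT; vc=[8,6]
#7 0x8a→b8/s0 VC-HIT; vc=[12,6]
#8 0xc7→b12/s0 VC-HIT; vc=[8,6]
#9 0x63→b6/s0 VC-HIT; vc=[8,12]
#10 0x6a→b6/s0 L1-HIT; vc=[8,12]
#11 0x83→b8/s0 VC-HIT; vc=[6,12]
#12 0xc8→b12/s0 VC-HIT; vc=[6,8]
#13 0x87→b8/s0 VC-HIT; vc=[6,12]
#14 0xcf→b12/s0 VC-HIT; vc=[6,8]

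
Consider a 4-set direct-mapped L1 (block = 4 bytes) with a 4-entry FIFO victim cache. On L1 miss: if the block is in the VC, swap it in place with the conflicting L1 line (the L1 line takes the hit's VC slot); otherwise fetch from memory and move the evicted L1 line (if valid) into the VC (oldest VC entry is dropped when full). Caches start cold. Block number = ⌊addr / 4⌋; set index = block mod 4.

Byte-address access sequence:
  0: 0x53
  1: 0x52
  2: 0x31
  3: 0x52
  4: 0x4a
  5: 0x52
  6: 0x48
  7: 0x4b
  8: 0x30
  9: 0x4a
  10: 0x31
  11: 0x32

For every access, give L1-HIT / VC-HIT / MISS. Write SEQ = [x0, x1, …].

0: 0x53 (blk 20, set 0) → MISS  vc=[]
1: 0x52 (blk 20, set 0) → L1-HIT  vc=[]
2: 0x31 (blk 12, set 0) → MISS  vc=[20]
3: 0x52 (blk 20, set 0) → VC-HIT  vc=[12]
4: 0x4a (blk 18, set 2) → MISS  vc=[12]
5: 0x52 (blk 20, set 0) → L1-HIT  vc=[12]
6: 0x48 (blk 18, set 2) → L1-HIT  vc=[12]
7: 0x4b (blk 18, set 2) → L1-HIT  vc=[12]
8: 0x30 (blk 12, set 0) → VC-HIT  vc=[20]
9: 0x4a (blk 18, set 2) → L1-HIT  vc=[20]
10: 0x31 (blk 12, set 0) → L1-HIT  vc=[20]
11: 0x32 (blk 12, set 0) → L1-HIT  vc=[20]

SEQ = [MISS, L1-HIT, MISS, VC-HIT, MISS, L1-HIT, L1-HIT, L1-HIT, VC-HIT, L1-HIT, L1-HIT, L1-HIT]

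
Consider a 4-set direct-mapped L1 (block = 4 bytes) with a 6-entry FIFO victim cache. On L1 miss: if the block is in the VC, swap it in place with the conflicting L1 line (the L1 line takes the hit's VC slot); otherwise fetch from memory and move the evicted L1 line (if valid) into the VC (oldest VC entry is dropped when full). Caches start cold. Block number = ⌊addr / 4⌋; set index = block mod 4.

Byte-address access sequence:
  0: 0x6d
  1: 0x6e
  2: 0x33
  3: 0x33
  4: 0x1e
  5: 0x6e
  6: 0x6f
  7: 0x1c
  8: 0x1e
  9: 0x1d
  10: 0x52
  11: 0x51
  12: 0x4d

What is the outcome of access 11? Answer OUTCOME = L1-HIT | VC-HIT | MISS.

OUTCOME = L1-HIT

  [0] addr=0x6d blk=27 s=3: MISS | VC []
  [1] addr=0x6e blk=27 s=3: L1-HIT | VC []
  [2] addr=0x33 blk=12 s=0: MISS | VC []
  [3] addr=0x33 blk=12 s=0: L1-HIT | VC []
  [4] addr=0x1e blk=7 s=3: MISS | VC [27]
  [5] addr=0x6e blk=27 s=3: VC-HIT | VC [7]
  [6] addr=0x6f blk=27 s=3: L1-HIT | VC [7]
  [7] addr=0x1c blk=7 s=3: VC-HIT | VC [27]
  [8] addr=0x1e blk=7 s=3: L1-HIT | VC [27]
  [9] addr=0x1d blk=7 s=3: L1-HIT | VC [27]
  [10] addr=0x52 blk=20 s=0: MISS | VC [27, 12]
  [11] addr=0x51 blk=20 s=0: L1-HIT | VC [27, 12]
  [12] addr=0x4d blk=19 s=3: MISS | VC [27, 12, 7]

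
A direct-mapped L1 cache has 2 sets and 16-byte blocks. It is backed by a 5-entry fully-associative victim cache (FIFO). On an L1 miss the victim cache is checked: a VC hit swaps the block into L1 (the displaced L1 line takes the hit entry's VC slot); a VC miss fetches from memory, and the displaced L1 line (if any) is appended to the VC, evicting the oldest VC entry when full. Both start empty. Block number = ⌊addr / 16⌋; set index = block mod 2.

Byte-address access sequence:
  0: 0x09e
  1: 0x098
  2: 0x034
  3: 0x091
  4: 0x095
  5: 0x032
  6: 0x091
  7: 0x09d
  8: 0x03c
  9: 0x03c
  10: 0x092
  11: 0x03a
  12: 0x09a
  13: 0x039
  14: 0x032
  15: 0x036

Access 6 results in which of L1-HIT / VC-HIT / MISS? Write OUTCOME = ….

OUTCOME = VC-HIT

#0 0x9e→b9/s1 MISS; vc=[]
#1 0x98→b9/s1 L1-HIT; vc=[]
#2 0x34→b3/s1 MISS; vc=[9]
#3 0x91→b9/s1 VC-HIT; vc=[3]
#4 0x95→b9/s1 L1-HIT; vc=[3]
#5 0x32→b3/s1 VC-HIT; vc=[9]
#6 0x91→b9/s1 VC-HIT; vc=[3]
#7 0x9d→b9/s1 L1-HIT; vc=[3]
#8 0x3c→b3/s1 VC-HIT; vc=[9]
#9 0x3c→b3/s1 L1-HIT; vc=[9]
#10 0x92→b9/s1 VC-HIT; vc=[3]
#11 0x3a→b3/s1 VC-HIT; vc=[9]
#12 0x9a→b9/s1 VC-HIT; vc=[3]
#13 0x39→b3/s1 VC-HIT; vc=[9]
#14 0x32→b3/s1 L1-HIT; vc=[9]
#15 0x36→b3/s1 L1-HIT; vc=[9]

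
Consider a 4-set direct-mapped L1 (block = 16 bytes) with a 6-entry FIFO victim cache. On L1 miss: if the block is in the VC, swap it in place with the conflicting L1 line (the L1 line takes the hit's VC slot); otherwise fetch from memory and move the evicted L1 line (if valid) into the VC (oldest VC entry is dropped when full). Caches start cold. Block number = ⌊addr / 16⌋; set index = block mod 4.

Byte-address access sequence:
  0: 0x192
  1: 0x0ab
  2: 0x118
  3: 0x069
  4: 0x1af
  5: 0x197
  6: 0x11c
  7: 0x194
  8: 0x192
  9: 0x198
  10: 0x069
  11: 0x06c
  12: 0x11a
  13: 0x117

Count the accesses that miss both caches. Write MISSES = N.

MISSES = 5

0: 0x192 (blk 25, set 1) → MISS  vc=[]
1: 0xab (blk 10, set 2) → MISS  vc=[]
2: 0x118 (blk 17, set 1) → MISS  vc=[25]
3: 0x69 (blk 6, set 2) → MISS  vc=[25, 10]
4: 0x1af (blk 26, set 2) → MISS  vc=[25, 10, 6]
5: 0x197 (blk 25, set 1) → VC-HIT  vc=[17, 10, 6]
6: 0x11c (blk 17, set 1) → VC-HIT  vc=[25, 10, 6]
7: 0x194 (blk 25, set 1) → VC-HIT  vc=[17, 10, 6]
8: 0x192 (blk 25, set 1) → L1-HIT  vc=[17, 10, 6]
9: 0x198 (blk 25, set 1) → L1-HIT  vc=[17, 10, 6]
10: 0x69 (blk 6, set 2) → VC-HIT  vc=[17, 10, 26]
11: 0x6c (blk 6, set 2) → L1-HIT  vc=[17, 10, 26]
12: 0x11a (blk 17, set 1) → VC-HIT  vc=[25, 10, 26]
13: 0x117 (blk 17, set 1) → L1-HIT  vc=[25, 10, 26]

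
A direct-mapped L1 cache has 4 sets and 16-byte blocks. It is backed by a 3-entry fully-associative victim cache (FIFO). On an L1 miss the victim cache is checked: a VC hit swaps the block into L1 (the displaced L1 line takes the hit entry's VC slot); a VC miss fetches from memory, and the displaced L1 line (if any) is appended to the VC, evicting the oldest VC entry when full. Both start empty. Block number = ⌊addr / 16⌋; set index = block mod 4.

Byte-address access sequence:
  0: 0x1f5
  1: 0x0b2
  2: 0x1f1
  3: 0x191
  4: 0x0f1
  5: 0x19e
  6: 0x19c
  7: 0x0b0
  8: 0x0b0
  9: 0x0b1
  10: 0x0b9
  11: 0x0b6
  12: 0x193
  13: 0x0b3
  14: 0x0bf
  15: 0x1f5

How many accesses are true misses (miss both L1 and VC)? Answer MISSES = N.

0: 0x1f5 (blk 31, set 3) → MISS  vc=[]
1: 0xb2 (blk 11, set 3) → MISS  vc=[31]
2: 0x1f1 (blk 31, set 3) → VC-HIT  vc=[11]
3: 0x191 (blk 25, set 1) → MISS  vc=[11]
4: 0xf1 (blk 15, set 3) → MISS  vc=[11, 31]
5: 0x19e (blk 25, set 1) → L1-HIT  vc=[11, 31]
6: 0x19c (blk 25, set 1) → L1-HIT  vc=[11, 31]
7: 0xb0 (blk 11, set 3) → VC-HIT  vc=[15, 31]
8: 0xb0 (blk 11, set 3) → L1-HIT  vc=[15, 31]
9: 0xb1 (blk 11, set 3) → L1-HIT  vc=[15, 31]
10: 0xb9 (blk 11, set 3) → L1-HIT  vc=[15, 31]
11: 0xb6 (blk 11, set 3) → L1-HIT  vc=[15, 31]
12: 0x193 (blk 25, set 1) → L1-HIT  vc=[15, 31]
13: 0xb3 (blk 11, set 3) → L1-HIT  vc=[15, 31]
14: 0xbf (blk 11, set 3) → L1-HIT  vc=[15, 31]
15: 0x1f5 (blk 31, set 3) → VC-HIT  vc=[15, 11]

MISSES = 4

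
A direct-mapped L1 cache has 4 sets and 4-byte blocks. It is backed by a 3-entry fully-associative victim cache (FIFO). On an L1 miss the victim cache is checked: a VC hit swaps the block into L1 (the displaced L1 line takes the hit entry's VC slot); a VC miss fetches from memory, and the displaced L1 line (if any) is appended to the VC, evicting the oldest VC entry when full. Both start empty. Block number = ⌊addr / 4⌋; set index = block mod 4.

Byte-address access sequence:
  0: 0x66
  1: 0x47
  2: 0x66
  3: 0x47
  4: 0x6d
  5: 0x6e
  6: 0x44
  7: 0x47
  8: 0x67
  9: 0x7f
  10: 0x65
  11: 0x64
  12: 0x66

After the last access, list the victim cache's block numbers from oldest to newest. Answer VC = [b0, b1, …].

0: 0x66 (blk 25, set 1) → MISS  vc=[]
1: 0x47 (blk 17, set 1) → MISS  vc=[25]
2: 0x66 (blk 25, set 1) → VC-HIT  vc=[17]
3: 0x47 (blk 17, set 1) → VC-HIT  vc=[25]
4: 0x6d (blk 27, set 3) → MISS  vc=[25]
5: 0x6e (blk 27, set 3) → L1-HIT  vc=[25]
6: 0x44 (blk 17, set 1) → L1-HIT  vc=[25]
7: 0x47 (blk 17, set 1) → L1-HIT  vc=[25]
8: 0x67 (blk 25, set 1) → VC-HIT  vc=[17]
9: 0x7f (blk 31, set 3) → MISS  vc=[17, 27]
10: 0x65 (blk 25, set 1) → L1-HIT  vc=[17, 27]
11: 0x64 (blk 25, set 1) → L1-HIT  vc=[17, 27]
12: 0x66 (blk 25, set 1) → L1-HIT  vc=[17, 27]

VC = [17, 27]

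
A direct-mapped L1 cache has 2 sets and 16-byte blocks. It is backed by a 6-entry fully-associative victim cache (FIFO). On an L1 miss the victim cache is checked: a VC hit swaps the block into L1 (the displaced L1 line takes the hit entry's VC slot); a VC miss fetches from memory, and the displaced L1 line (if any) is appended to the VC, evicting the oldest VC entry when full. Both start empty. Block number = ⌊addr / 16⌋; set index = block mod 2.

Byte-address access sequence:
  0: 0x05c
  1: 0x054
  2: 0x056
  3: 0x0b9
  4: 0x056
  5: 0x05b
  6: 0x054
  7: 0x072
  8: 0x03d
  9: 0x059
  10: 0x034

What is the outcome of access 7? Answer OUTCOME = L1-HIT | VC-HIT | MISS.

OUTCOME = MISS

  [0] addr=0x5c blk=5 s=1: MISS | VC []
  [1] addr=0x54 blk=5 s=1: L1-HIT | VC []
  [2] addr=0x56 blk=5 s=1: L1-HIT | VC []
  [3] addr=0xb9 blk=11 s=1: MISS | VC [5]
  [4] addr=0x56 blk=5 s=1: VC-HIT | VC [11]
  [5] addr=0x5b blk=5 s=1: L1-HIT | VC [11]
  [6] addr=0x54 blk=5 s=1: L1-HIT | VC [11]
  [7] addr=0x72 blk=7 s=1: MISS | VC [11, 5]
  [8] addr=0x3d blk=3 s=1: MISS | VC [11, 5, 7]
  [9] addr=0x59 blk=5 s=1: VC-HIT | VC [11, 3, 7]
  [10] addr=0x34 blk=3 s=1: VC-HIT | VC [11, 5, 7]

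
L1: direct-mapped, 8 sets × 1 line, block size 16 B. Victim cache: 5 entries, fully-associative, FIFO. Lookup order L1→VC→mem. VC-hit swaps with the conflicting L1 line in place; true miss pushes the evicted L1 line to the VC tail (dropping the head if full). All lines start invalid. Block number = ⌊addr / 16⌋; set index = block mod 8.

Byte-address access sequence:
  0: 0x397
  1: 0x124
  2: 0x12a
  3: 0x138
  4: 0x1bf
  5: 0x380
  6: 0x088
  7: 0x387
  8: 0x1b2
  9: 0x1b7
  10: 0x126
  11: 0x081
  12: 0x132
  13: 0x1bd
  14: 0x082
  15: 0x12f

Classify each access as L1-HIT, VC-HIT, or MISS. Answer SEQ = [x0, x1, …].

  [0] addr=0x397 blk=57 s=1: MISS | VC []
  [1] addr=0x124 blk=18 s=2: MISS | VC []
  [2] addr=0x12a blk=18 s=2: L1-HIT | VC []
  [3] addr=0x138 blk=19 s=3: MISS | VC []
  [4] addr=0x1bf blk=27 s=3: MISS | VC [19]
  [5] addr=0x380 blk=56 s=0: MISS | VC [19]
  [6] addr=0x88 blk=8 s=0: MISS | VC [19, 56]
  [7] addr=0x387 blk=56 s=0: VC-HIT | VC [19, 8]
  [8] addr=0x1b2 blk=27 s=3: L1-HIT | VC [19, 8]
  [9] addr=0x1b7 blk=27 s=3: L1-HIT | VC [19, 8]
  [10] addr=0x126 blk=18 s=2: L1-HIT | VC [19, 8]
  [11] addr=0x81 blk=8 s=0: VC-HIT | VC [19, 56]
  [12] addr=0x132 blk=19 s=3: VC-HIT | VC [27, 56]
  [13] addr=0x1bd blk=27 s=3: VC-HIT | VC [19, 56]
  [14] addr=0x82 blk=8 s=0: L1-HIT | VC [19, 56]
  [15] addr=0x12f blk=18 s=2: L1-HIT | VC [19, 56]

SEQ = [MISS, MISS, L1-HIT, MISS, MISS, MISS, MISS, VC-HIT, L1-HIT, L1-HIT, L1-HIT, VC-HIT, VC-HIT, VC-HIT, L1-HIT, L1-HIT]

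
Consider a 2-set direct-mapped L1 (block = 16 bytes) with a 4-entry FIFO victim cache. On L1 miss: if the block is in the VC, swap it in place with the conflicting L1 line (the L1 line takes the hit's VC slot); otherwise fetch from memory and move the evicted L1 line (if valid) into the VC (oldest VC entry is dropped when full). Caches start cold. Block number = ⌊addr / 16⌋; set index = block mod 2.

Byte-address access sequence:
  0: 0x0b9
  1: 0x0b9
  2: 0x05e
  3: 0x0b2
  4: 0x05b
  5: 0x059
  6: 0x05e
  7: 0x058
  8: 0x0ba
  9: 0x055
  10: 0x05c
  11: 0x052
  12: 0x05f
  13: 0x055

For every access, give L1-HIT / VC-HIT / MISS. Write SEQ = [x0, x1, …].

SEQ = [MISS, L1-HIT, MISS, VC-HIT, VC-HIT, L1-HIT, L1-HIT, L1-HIT, VC-HIT, VC-HIT, L1-HIT, L1-HIT, L1-HIT, L1-HIT]

#0 0xb9→b11/s1 MISS; vc=[]
#1 0xb9→b11/s1 L1-HIT; vc=[]
#2 0x5e→b5/s1 MISS; vc=[11]
#3 0xb2→b11/s1 VC-HIT; vc=[5]
#4 0x5b→b5/s1 VC-HIT; vc=[11]
#5 0x59→b5/s1 L1-HIT; vc=[11]
#6 0x5e→b5/s1 L1-HIT; vc=[11]
#7 0x58→b5/s1 L1-HIT; vc=[11]
#8 0xba→b11/s1 VC-HIT; vc=[5]
#9 0x55→b5/s1 VC-HIT; vc=[11]
#10 0x5c→b5/s1 L1-HIT; vc=[11]
#11 0x52→b5/s1 L1-HIT; vc=[11]
#12 0x5f→b5/s1 L1-HIT; vc=[11]
#13 0x55→b5/s1 L1-HIT; vc=[11]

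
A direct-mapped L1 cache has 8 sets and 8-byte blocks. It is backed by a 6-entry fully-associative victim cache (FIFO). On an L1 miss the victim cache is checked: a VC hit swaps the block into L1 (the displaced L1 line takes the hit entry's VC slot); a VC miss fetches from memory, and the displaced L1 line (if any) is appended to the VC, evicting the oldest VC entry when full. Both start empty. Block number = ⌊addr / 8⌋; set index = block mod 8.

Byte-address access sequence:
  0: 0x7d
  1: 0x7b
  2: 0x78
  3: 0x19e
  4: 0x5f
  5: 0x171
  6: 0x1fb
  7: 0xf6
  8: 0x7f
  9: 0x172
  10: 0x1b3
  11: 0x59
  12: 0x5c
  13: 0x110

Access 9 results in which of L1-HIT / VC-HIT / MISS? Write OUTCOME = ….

OUTCOME = VC-HIT

#0 0x7d→b15/s7 MISS; vc=[]
#1 0x7b→b15/s7 L1-HIT; vc=[]
#2 0x78→b15/s7 L1-HIT; vc=[]
#3 0x19e→b51/s3 MISS; vc=[]
#4 0x5f→b11/s3 MISS; vc=[51]
#5 0x171→b46/s6 MISS; vc=[51]
#6 0x1fb→b63/s7 MISS; vc=[51,15]
#7 0xf6→b30/s6 MISS; vc=[51,15,46]
#8 0x7f→b15/s7 VC-HIT; vc=[51,63,46]
#9 0x172→b46/s6 VC-HIT; vc=[51,63,30]
#10 0x1b3→b54/s6 MISS; vc=[51,63,30,46]
#11 0x59→b11/s3 L1-HIT; vc=[51,63,30,46]
#12 0x5c→b11/s3 L1-HIT; vc=[51,63,30,46]
#13 0x110→b34/s2 MISS; vc=[51,63,30,46]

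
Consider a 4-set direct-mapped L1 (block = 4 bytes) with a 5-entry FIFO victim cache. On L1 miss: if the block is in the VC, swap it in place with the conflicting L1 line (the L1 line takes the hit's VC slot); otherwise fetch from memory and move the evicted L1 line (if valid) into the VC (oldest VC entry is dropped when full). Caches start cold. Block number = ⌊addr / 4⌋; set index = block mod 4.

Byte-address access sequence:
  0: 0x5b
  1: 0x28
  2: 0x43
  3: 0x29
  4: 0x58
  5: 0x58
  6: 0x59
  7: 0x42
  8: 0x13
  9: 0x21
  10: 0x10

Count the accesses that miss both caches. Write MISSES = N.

MISSES = 5

#0 0x5b→b22/s2 MISS; vc=[]
#1 0x28→b10/s2 MISS; vc=[22]
#2 0x43→b16/s0 MISS; vc=[22]
#3 0x29→b10/s2 L1-HIT; vc=[22]
#4 0x58→b22/s2 VC-HIT; vc=[10]
#5 0x58→b22/s2 L1-HIT; vc=[10]
#6 0x59→b22/s2 L1-HIT; vc=[10]
#7 0x42→b16/s0 L1-HIT; vc=[10]
#8 0x13→b4/s0 MISS; vc=[10,16]
#9 0x21→b8/s0 MISS; vc=[10,16,4]
#10 0x10→b4/s0 VC-HIT; vc=[10,16,8]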